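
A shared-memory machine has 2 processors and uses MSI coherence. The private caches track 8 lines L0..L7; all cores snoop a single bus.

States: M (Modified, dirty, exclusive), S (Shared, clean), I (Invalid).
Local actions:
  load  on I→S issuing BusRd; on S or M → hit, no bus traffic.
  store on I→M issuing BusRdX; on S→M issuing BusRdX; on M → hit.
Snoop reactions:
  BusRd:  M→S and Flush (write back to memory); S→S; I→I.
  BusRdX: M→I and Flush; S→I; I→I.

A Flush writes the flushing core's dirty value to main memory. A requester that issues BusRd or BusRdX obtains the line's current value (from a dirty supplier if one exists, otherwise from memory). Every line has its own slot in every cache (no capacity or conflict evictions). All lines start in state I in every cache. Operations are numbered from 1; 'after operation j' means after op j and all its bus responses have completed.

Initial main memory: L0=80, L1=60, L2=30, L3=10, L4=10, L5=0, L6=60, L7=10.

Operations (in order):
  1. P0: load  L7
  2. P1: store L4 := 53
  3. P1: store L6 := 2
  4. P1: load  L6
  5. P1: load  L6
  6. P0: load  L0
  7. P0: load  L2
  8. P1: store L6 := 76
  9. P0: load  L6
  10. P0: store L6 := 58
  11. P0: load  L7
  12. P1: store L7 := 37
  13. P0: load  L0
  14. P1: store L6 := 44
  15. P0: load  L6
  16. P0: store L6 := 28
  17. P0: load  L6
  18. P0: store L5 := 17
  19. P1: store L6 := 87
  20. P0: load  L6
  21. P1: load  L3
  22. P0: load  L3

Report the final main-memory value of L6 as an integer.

memory[L6] = 87

[1] P0: load  L7 | P0:S(10), P1:I | bus: BusRd
[2] P1: store L4 := 53 | P0:I, P1:M(53) | bus: BusRdX
[3] P1: store L6 := 2 | P0:I, P1:M(2) | bus: BusRdX
[4] P1: load  L6 | P0:I, P1:M(2) | bus: none
[5] P1: load  L6 | P0:I, P1:M(2) | bus: none
[6] P0: load  L0 | P0:S(80), P1:I | bus: BusRd
[7] P0: load  L2 | P0:S(30), P1:I | bus: BusRd
[8] P1: store L6 := 76 | P0:I, P1:M(76) | bus: none
[9] P0: load  L6 | P0:S(76), P1:S(76) | bus: BusRd,Flush
[10] P0: store L6 := 58 | P0:M(58), P1:I | bus: BusRdX
[11] P0: load  L7 | P0:S(10), P1:I | bus: none
[12] P1: store L7 := 37 | P0:I, P1:M(37) | bus: BusRdX
[13] P0: load  L0 | P0:S(80), P1:I | bus: none
[14] P1: store L6 := 44 | P0:I, P1:M(44) | bus: BusRdX,Flush
[15] P0: load  L6 | P0:S(44), P1:S(44) | bus: BusRd,Flush
[16] P0: store L6 := 28 | P0:M(28), P1:I | bus: BusRdX
[17] P0: load  L6 | P0:M(28), P1:I | bus: none
[18] P0: store L5 := 17 | P0:M(17), P1:I | bus: BusRdX
[19] P1: store L6 := 87 | P0:I, P1:M(87) | bus: BusRdX,Flush
[20] P0: load  L6 | P0:S(87), P1:S(87) | bus: BusRd,Flush
[21] P1: load  L3 | P0:I, P1:S(10) | bus: BusRd
[22] P0: load  L3 | P0:S(10), P1:S(10) | bus: BusRd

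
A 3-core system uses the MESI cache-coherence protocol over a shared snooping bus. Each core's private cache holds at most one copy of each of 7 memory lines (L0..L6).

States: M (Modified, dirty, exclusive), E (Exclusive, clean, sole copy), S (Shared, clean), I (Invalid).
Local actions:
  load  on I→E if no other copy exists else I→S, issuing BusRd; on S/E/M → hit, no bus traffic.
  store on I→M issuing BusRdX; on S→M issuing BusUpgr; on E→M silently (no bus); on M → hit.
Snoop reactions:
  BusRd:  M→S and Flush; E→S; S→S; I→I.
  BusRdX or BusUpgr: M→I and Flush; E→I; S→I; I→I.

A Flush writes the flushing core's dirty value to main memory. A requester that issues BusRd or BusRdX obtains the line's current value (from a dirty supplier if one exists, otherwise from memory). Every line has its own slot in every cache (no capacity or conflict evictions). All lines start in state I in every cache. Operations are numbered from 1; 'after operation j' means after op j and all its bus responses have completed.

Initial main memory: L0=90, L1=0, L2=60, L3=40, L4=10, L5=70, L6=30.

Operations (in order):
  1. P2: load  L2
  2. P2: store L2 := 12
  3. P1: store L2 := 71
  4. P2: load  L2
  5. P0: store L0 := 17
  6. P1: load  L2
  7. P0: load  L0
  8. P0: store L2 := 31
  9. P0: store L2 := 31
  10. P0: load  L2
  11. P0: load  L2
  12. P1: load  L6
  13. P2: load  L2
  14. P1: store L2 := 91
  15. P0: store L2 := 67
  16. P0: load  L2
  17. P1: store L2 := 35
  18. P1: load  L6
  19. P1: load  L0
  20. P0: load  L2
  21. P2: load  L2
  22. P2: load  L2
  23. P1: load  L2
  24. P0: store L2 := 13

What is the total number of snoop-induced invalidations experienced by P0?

invalidations = 2

[1] P2: load  L2 | P0:I, P1:I, P2:E(60) | bus: BusRd
[2] P2: store L2 := 12 | P0:I, P1:I, P2:M(12) | bus: none
[3] P1: store L2 := 71 | P0:I, P1:M(71), P2:I | bus: BusRdX,Flush
[4] P2: load  L2 | P0:I, P1:S(71), P2:S(71) | bus: BusRd,Flush
[5] P0: store L0 := 17 | P0:M(17), P1:I, P2:I | bus: BusRdX
[6] P1: load  L2 | P0:I, P1:S(71), P2:S(71) | bus: none
[7] P0: load  L0 | P0:M(17), P1:I, P2:I | bus: none
[8] P0: store L2 := 31 | P0:M(31), P1:I, P2:I | bus: BusRdX
[9] P0: store L2 := 31 | P0:M(31), P1:I, P2:I | bus: none
[10] P0: load  L2 | P0:M(31), P1:I, P2:I | bus: none
[11] P0: load  L2 | P0:M(31), P1:I, P2:I | bus: none
[12] P1: load  L6 | P0:I, P1:E(30), P2:I | bus: BusRd
[13] P2: load  L2 | P0:S(31), P1:I, P2:S(31) | bus: BusRd,Flush
[14] P1: store L2 := 91 | P0:I, P1:M(91), P2:I | bus: BusRdX
[15] P0: store L2 := 67 | P0:M(67), P1:I, P2:I | bus: BusRdX,Flush
[16] P0: load  L2 | P0:M(67), P1:I, P2:I | bus: none
[17] P1: store L2 := 35 | P0:I, P1:M(35), P2:I | bus: BusRdX,Flush
[18] P1: load  L6 | P0:I, P1:E(30), P2:I | bus: none
[19] P1: load  L0 | P0:S(17), P1:S(17), P2:I | bus: BusRd,Flush
[20] P0: load  L2 | P0:S(35), P1:S(35), P2:I | bus: BusRd,Flush
[21] P2: load  L2 | P0:S(35), P1:S(35), P2:S(35) | bus: BusRd
[22] P2: load  L2 | P0:S(35), P1:S(35), P2:S(35) | bus: none
[23] P1: load  L2 | P0:S(35), P1:S(35), P2:S(35) | bus: none
[24] P0: store L2 := 13 | P0:M(13), P1:I, P2:I | bus: BusUpgr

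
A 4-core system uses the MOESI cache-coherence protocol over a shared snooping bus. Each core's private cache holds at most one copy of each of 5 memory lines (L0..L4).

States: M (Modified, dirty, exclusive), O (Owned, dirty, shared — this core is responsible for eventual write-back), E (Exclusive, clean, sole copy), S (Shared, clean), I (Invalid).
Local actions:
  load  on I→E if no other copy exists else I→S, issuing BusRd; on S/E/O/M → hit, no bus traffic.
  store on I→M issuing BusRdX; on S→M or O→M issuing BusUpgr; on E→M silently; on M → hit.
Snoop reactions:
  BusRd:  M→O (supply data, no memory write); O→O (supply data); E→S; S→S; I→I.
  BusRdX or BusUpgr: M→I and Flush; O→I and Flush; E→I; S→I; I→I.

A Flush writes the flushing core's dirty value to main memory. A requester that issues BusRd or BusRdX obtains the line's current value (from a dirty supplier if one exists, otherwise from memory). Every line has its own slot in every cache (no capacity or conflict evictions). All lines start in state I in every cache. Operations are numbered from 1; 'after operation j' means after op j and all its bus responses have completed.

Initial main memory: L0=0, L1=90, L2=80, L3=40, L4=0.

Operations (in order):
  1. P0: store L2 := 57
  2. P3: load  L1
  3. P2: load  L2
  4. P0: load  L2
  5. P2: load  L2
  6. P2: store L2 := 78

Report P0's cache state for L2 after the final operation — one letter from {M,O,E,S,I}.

state = I

step 1: P0: store L2 := 57  ⟶  MIII  (L2)  txn=BusRdX  M[L2]=80
step 2: P3: load  L1  ⟶  IIIE  (L1)  txn=BusRd  M[L1]=90
step 3: P2: load  L2  ⟶  OISI  (L2)  txn=BusRd  M[L2]=80
step 4: P0: load  L2  ⟶  OISI  (L2)  txn=∅  M[L2]=80
step 5: P2: load  L2  ⟶  OISI  (L2)  txn=∅  M[L2]=80
step 6: P2: store L2 := 78  ⟶  IIMI  (L2)  txn=BusUpgr+Flush  M[L2]=57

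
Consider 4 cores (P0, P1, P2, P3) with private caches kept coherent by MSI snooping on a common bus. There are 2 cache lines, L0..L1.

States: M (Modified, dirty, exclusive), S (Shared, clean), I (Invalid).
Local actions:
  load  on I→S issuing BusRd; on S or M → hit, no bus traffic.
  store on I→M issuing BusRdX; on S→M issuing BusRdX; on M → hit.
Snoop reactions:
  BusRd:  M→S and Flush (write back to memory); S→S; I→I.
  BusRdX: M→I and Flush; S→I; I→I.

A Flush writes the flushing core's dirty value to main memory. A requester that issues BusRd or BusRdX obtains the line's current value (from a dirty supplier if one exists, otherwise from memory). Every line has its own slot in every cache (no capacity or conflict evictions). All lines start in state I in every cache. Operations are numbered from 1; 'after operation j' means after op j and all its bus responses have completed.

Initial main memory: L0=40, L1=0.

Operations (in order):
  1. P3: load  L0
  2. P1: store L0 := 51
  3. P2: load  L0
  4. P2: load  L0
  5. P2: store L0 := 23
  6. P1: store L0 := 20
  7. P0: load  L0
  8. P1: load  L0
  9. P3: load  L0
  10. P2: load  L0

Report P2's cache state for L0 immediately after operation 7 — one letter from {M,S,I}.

state = I

1. P3: load  L0  bus=[BusRd]  L0: P0=I P1=I P2=I P3=S  mem[L0]=40
2. P1: store L0 := 51  bus=[BusRdX]  L0: P0=I P1=M P2=I P3=I  mem[L0]=40
3. P2: load  L0  bus=[BusRd,Flush]  L0: P0=I P1=S P2=S P3=I  mem[L0]=51
4. P2: load  L0  bus=[-]  L0: P0=I P1=S P2=S P3=I  mem[L0]=51
5. P2: store L0 := 23  bus=[BusRdX]  L0: P0=I P1=I P2=M P3=I  mem[L0]=51
6. P1: store L0 := 20  bus=[BusRdX,Flush]  L0: P0=I P1=M P2=I P3=I  mem[L0]=23
7. P0: load  L0  bus=[BusRd,Flush]  L0: P0=S P1=S P2=I P3=I  mem[L0]=20
8. P1: load  L0  bus=[-]  L0: P0=S P1=S P2=I P3=I  mem[L0]=20
9. P3: load  L0  bus=[BusRd]  L0: P0=S P1=S P2=I P3=S  mem[L0]=20
10. P2: load  L0  bus=[BusRd]  L0: P0=S P1=S P2=S P3=S  mem[L0]=20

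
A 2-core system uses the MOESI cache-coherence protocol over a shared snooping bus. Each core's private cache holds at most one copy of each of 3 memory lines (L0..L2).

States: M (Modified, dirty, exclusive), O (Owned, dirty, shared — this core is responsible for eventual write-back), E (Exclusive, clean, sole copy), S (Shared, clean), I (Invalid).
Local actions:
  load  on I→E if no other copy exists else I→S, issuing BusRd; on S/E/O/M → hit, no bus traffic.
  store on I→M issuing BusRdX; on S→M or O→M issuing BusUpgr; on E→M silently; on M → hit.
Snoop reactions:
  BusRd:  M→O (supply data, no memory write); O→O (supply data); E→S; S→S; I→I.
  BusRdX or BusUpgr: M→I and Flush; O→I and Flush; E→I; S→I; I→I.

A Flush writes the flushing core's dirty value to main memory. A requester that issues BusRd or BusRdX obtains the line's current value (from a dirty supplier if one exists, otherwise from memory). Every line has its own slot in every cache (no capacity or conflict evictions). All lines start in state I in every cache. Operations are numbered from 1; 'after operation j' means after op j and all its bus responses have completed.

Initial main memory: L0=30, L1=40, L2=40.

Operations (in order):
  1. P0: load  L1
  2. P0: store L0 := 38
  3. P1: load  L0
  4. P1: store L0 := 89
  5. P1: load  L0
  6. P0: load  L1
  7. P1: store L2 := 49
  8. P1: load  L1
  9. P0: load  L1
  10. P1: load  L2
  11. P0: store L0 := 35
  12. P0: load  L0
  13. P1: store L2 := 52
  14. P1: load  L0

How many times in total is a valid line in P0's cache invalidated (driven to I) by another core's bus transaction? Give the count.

invalidations = 1

[1] P0: load  L1 | P0:E(40), P1:I | bus: BusRd
[2] P0: store L0 := 38 | P0:M(38), P1:I | bus: BusRdX
[3] P1: load  L0 | P0:O(38), P1:S(38) | bus: BusRd
[4] P1: store L0 := 89 | P0:I, P1:M(89) | bus: BusUpgr,Flush
[5] P1: load  L0 | P0:I, P1:M(89) | bus: none
[6] P0: load  L1 | P0:E(40), P1:I | bus: none
[7] P1: store L2 := 49 | P0:I, P1:M(49) | bus: BusRdX
[8] P1: load  L1 | P0:S(40), P1:S(40) | bus: BusRd
[9] P0: load  L1 | P0:S(40), P1:S(40) | bus: none
[10] P1: load  L2 | P0:I, P1:M(49) | bus: none
[11] P0: store L0 := 35 | P0:M(35), P1:I | bus: BusRdX,Flush
[12] P0: load  L0 | P0:M(35), P1:I | bus: none
[13] P1: store L2 := 52 | P0:I, P1:M(52) | bus: none
[14] P1: load  L0 | P0:O(35), P1:S(35) | bus: BusRd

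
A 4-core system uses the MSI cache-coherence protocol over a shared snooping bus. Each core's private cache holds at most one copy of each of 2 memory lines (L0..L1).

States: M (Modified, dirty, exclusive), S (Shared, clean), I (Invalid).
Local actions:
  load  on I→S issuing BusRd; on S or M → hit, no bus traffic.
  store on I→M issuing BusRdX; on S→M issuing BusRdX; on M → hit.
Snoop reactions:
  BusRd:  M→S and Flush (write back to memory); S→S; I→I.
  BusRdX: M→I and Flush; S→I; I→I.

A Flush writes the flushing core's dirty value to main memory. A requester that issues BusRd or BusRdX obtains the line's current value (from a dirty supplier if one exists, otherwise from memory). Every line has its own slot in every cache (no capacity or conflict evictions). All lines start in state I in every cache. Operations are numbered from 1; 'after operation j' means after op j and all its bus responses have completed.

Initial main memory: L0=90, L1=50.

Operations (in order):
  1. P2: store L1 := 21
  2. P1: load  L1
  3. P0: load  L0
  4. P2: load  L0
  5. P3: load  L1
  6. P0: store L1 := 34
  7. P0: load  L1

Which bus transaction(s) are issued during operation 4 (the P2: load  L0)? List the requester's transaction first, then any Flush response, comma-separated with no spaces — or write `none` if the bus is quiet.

[1] P2: store L1 := 21 | P0:I, P1:I, P2:M(21), P3:I | bus: BusRdX
[2] P1: load  L1 | P0:I, P1:S(21), P2:S(21), P3:I | bus: BusRd,Flush
[3] P0: load  L0 | P0:S(90), P1:I, P2:I, P3:I | bus: BusRd
[4] P2: load  L0 | P0:S(90), P1:I, P2:S(90), P3:I | bus: BusRd
[5] P3: load  L1 | P0:I, P1:S(21), P2:S(21), P3:S(21) | bus: BusRd
[6] P0: store L1 := 34 | P0:M(34), P1:I, P2:I, P3:I | bus: BusRdX
[7] P0: load  L1 | P0:M(34), P1:I, P2:I, P3:I | bus: none

bus = BusRd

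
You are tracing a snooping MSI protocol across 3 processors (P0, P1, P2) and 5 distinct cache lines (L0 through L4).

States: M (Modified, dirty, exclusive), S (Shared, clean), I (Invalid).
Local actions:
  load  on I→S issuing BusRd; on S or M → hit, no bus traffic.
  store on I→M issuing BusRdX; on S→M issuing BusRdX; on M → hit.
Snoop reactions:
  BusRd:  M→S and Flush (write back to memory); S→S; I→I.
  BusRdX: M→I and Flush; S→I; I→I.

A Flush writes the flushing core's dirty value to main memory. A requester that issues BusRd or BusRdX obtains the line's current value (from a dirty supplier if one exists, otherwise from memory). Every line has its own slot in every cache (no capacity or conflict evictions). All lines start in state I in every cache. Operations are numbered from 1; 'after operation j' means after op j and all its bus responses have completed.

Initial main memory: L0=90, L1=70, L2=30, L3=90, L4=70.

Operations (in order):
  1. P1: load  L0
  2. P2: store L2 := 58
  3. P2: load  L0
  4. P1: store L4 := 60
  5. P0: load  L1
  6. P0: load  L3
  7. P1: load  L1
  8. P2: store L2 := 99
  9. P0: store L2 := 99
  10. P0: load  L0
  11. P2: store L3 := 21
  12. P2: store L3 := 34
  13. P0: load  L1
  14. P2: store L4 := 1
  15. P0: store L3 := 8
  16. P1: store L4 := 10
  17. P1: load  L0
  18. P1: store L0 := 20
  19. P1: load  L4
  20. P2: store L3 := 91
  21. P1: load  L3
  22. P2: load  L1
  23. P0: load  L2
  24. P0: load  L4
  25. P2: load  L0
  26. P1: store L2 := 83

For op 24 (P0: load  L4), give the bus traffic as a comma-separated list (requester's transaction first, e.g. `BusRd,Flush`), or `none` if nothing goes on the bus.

bus = BusRd,Flush

[1] P1: load  L0 | P0:I, P1:S(90), P2:I | bus: BusRd
[2] P2: store L2 := 58 | P0:I, P1:I, P2:M(58) | bus: BusRdX
[3] P2: load  L0 | P0:I, P1:S(90), P2:S(90) | bus: BusRd
[4] P1: store L4 := 60 | P0:I, P1:M(60), P2:I | bus: BusRdX
[5] P0: load  L1 | P0:S(70), P1:I, P2:I | bus: BusRd
[6] P0: load  L3 | P0:S(90), P1:I, P2:I | bus: BusRd
[7] P1: load  L1 | P0:S(70), P1:S(70), P2:I | bus: BusRd
[8] P2: store L2 := 99 | P0:I, P1:I, P2:M(99) | bus: none
[9] P0: store L2 := 99 | P0:M(99), P1:I, P2:I | bus: BusRdX,Flush
[10] P0: load  L0 | P0:S(90), P1:S(90), P2:S(90) | bus: BusRd
[11] P2: store L3 := 21 | P0:I, P1:I, P2:M(21) | bus: BusRdX
[12] P2: store L3 := 34 | P0:I, P1:I, P2:M(34) | bus: none
[13] P0: load  L1 | P0:S(70), P1:S(70), P2:I | bus: none
[14] P2: store L4 := 1 | P0:I, P1:I, P2:M(1) | bus: BusRdX,Flush
[15] P0: store L3 := 8 | P0:M(8), P1:I, P2:I | bus: BusRdX,Flush
[16] P1: store L4 := 10 | P0:I, P1:M(10), P2:I | bus: BusRdX,Flush
[17] P1: load  L0 | P0:S(90), P1:S(90), P2:S(90) | bus: none
[18] P1: store L0 := 20 | P0:I, P1:M(20), P2:I | bus: BusRdX
[19] P1: load  L4 | P0:I, P1:M(10), P2:I | bus: none
[20] P2: store L3 := 91 | P0:I, P1:I, P2:M(91) | bus: BusRdX,Flush
[21] P1: load  L3 | P0:I, P1:S(91), P2:S(91) | bus: BusRd,Flush
[22] P2: load  L1 | P0:S(70), P1:S(70), P2:S(70) | bus: BusRd
[23] P0: load  L2 | P0:M(99), P1:I, P2:I | bus: none
[24] P0: load  L4 | P0:S(10), P1:S(10), P2:I | bus: BusRd,Flush
[25] P2: load  L0 | P0:I, P1:S(20), P2:S(20) | bus: BusRd,Flush
[26] P1: store L2 := 83 | P0:I, P1:M(83), P2:I | bus: BusRdX,Flush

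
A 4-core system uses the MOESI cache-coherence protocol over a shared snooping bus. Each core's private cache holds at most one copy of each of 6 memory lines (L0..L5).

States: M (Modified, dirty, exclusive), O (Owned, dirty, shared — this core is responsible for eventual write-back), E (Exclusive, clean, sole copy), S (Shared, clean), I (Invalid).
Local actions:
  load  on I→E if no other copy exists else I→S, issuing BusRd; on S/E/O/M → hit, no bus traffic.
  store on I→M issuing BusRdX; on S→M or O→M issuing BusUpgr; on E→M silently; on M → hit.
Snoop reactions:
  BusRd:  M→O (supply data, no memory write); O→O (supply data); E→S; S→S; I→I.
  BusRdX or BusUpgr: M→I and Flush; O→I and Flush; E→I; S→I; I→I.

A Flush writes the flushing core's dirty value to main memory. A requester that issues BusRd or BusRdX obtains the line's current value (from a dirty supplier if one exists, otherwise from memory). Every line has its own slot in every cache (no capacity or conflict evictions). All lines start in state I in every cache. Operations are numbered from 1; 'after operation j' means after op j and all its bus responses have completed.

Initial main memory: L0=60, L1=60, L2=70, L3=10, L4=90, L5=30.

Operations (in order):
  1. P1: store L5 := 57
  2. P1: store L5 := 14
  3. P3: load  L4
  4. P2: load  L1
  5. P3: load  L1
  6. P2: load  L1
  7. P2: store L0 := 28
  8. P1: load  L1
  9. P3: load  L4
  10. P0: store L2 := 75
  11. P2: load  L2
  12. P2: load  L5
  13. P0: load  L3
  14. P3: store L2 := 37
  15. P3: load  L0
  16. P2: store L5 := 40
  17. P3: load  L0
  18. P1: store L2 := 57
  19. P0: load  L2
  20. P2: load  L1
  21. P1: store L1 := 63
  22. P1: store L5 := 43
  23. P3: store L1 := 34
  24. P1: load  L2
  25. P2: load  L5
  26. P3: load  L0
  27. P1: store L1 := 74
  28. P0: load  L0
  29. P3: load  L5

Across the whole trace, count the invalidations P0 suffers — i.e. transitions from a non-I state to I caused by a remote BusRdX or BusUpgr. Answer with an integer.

1. P1: store L5 := 57  bus=[BusRdX]  L5: P0=I P1=M P2=I P3=I  mem[L5]=30
2. P1: store L5 := 14  bus=[-]  L5: P0=I P1=M P2=I P3=I  mem[L5]=30
3. P3: load  L4  bus=[BusRd]  L4: P0=I P1=I P2=I P3=E  mem[L4]=90
4. P2: load  L1  bus=[BusRd]  L1: P0=I P1=I P2=E P3=I  mem[L1]=60
5. P3: load  L1  bus=[BusRd]  L1: P0=I P1=I P2=S P3=S  mem[L1]=60
6. P2: load  L1  bus=[-]  L1: P0=I P1=I P2=S P3=S  mem[L1]=60
7. P2: store L0 := 28  bus=[BusRdX]  L0: P0=I P1=I P2=M P3=I  mem[L0]=60
8. P1: load  L1  bus=[BusRd]  L1: P0=I P1=S P2=S P3=S  mem[L1]=60
9. P3: load  L4  bus=[-]  L4: P0=I P1=I P2=I P3=E  mem[L4]=90
10. P0: store L2 := 75  bus=[BusRdX]  L2: P0=M P1=I P2=I P3=I  mem[L2]=70
11. P2: load  L2  bus=[BusRd]  L2: P0=O P1=I P2=S P3=I  mem[L2]=70
12. P2: load  L5  bus=[BusRd]  L5: P0=I P1=O P2=S P3=I  mem[L5]=30
13. P0: load  L3  bus=[BusRd]  L3: P0=E P1=I P2=I P3=I  mem[L3]=10
14. P3: store L2 := 37  bus=[BusRdX,Flush]  L2: P0=I P1=I P2=I P3=M  mem[L2]=75
15. P3: load  L0  bus=[BusRd]  L0: P0=I P1=I P2=O P3=S  mem[L0]=60
16. P2: store L5 := 40  bus=[BusUpgr,Flush]  L5: P0=I P1=I P2=M P3=I  mem[L5]=14
17. P3: load  L0  bus=[-]  L0: P0=I P1=I P2=O P3=S  mem[L0]=60
18. P1: store L2 := 57  bus=[BusRdX,Flush]  L2: P0=I P1=M P2=I P3=I  mem[L2]=37
19. P0: load  L2  bus=[BusRd]  L2: P0=S P1=O P2=I P3=I  mem[L2]=37
20. P2: load  L1  bus=[-]  L1: P0=I P1=S P2=S P3=S  mem[L1]=60
21. P1: store L1 := 63  bus=[BusUpgr]  L1: P0=I P1=M P2=I P3=I  mem[L1]=60
22. P1: store L5 := 43  bus=[BusRdX,Flush]  L5: P0=I P1=M P2=I P3=I  mem[L5]=40
23. P3: store L1 := 34  bus=[BusRdX,Flush]  L1: P0=I P1=I P2=I P3=M  mem[L1]=63
24. P1: load  L2  bus=[-]  L2: P0=S P1=O P2=I P3=I  mem[L2]=37
25. P2: load  L5  bus=[BusRd]  L5: P0=I P1=O P2=S P3=I  mem[L5]=40
26. P3: load  L0  bus=[-]  L0: P0=I P1=I P2=O P3=S  mem[L0]=60
27. P1: store L1 := 74  bus=[BusRdX,Flush]  L1: P0=I P1=M P2=I P3=I  mem[L1]=34
28. P0: load  L0  bus=[BusRd]  L0: P0=S P1=I P2=O P3=S  mem[L0]=60
29. P3: load  L5  bus=[BusRd]  L5: P0=I P1=O P2=S P3=S  mem[L5]=40

invalidations = 1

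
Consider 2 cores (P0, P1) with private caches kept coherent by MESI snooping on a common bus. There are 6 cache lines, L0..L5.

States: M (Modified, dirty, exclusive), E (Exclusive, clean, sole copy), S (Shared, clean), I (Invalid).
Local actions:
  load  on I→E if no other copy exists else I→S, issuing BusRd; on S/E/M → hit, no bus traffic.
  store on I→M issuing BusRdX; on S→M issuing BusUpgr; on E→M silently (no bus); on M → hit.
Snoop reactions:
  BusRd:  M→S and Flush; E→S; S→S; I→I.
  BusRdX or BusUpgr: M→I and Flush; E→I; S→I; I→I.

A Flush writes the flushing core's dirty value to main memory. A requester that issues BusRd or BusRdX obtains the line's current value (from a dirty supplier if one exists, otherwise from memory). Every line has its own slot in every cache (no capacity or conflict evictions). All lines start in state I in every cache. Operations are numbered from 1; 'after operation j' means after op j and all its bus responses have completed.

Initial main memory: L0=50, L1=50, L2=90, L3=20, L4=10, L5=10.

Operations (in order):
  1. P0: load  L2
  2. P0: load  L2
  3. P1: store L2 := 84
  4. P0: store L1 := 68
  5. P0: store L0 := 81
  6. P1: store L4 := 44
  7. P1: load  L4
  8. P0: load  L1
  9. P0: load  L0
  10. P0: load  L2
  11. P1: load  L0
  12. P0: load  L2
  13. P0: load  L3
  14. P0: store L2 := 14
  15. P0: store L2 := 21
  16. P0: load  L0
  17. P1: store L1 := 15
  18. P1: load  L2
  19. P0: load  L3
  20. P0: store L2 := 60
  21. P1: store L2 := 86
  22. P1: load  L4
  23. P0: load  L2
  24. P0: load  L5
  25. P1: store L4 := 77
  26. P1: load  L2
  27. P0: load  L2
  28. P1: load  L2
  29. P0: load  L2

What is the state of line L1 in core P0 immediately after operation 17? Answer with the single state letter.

state = I

step 1: P0: load  L2  ⟶  EI  (L2)  txn=BusRd  M[L2]=90
step 2: P0: load  L2  ⟶  EI  (L2)  txn=∅  M[L2]=90
step 3: P1: store L2 := 84  ⟶  IM  (L2)  txn=BusRdX  M[L2]=90
step 4: P0: store L1 := 68  ⟶  MI  (L1)  txn=BusRdX  M[L1]=50
step 5: P0: store L0 := 81  ⟶  MI  (L0)  txn=BusRdX  M[L0]=50
step 6: P1: store L4 := 44  ⟶  IM  (L4)  txn=BusRdX  M[L4]=10
step 7: P1: load  L4  ⟶  IM  (L4)  txn=∅  M[L4]=10
step 8: P0: load  L1  ⟶  MI  (L1)  txn=∅  M[L1]=50
step 9: P0: load  L0  ⟶  MI  (L0)  txn=∅  M[L0]=50
step 10: P0: load  L2  ⟶  SS  (L2)  txn=BusRd+Flush  M[L2]=84
step 11: P1: load  L0  ⟶  SS  (L0)  txn=BusRd+Flush  M[L0]=81
step 12: P0: load  L2  ⟶  SS  (L2)  txn=∅  M[L2]=84
step 13: P0: load  L3  ⟶  EI  (L3)  txn=BusRd  M[L3]=20
step 14: P0: store L2 := 14  ⟶  MI  (L2)  txn=BusUpgr  M[L2]=84
step 15: P0: store L2 := 21  ⟶  MI  (L2)  txn=∅  M[L2]=84
step 16: P0: load  L0  ⟶  SS  (L0)  txn=∅  M[L0]=81
step 17: P1: store L1 := 15  ⟶  IM  (L1)  txn=BusRdX+Flush  M[L1]=68
step 18: P1: load  L2  ⟶  SS  (L2)  txn=BusRd+Flush  M[L2]=21
step 19: P0: load  L3  ⟶  EI  (L3)  txn=∅  M[L3]=20
step 20: P0: store L2 := 60  ⟶  MI  (L2)  txn=BusUpgr  M[L2]=21
step 21: P1: store L2 := 86  ⟶  IM  (L2)  txn=BusRdX+Flush  M[L2]=60
step 22: P1: load  L4  ⟶  IM  (L4)  txn=∅  M[L4]=10
step 23: P0: load  L2  ⟶  SS  (L2)  txn=BusRd+Flush  M[L2]=86
step 24: P0: load  L5  ⟶  EI  (L5)  txn=BusRd  M[L5]=10
step 25: P1: store L4 := 77  ⟶  IM  (L4)  txn=∅  M[L4]=10
step 26: P1: load  L2  ⟶  SS  (L2)  txn=∅  M[L2]=86
step 27: P0: load  L2  ⟶  SS  (L2)  txn=∅  M[L2]=86
step 28: P1: load  L2  ⟶  SS  (L2)  txn=∅  M[L2]=86
step 29: P0: load  L2  ⟶  SS  (L2)  txn=∅  M[L2]=86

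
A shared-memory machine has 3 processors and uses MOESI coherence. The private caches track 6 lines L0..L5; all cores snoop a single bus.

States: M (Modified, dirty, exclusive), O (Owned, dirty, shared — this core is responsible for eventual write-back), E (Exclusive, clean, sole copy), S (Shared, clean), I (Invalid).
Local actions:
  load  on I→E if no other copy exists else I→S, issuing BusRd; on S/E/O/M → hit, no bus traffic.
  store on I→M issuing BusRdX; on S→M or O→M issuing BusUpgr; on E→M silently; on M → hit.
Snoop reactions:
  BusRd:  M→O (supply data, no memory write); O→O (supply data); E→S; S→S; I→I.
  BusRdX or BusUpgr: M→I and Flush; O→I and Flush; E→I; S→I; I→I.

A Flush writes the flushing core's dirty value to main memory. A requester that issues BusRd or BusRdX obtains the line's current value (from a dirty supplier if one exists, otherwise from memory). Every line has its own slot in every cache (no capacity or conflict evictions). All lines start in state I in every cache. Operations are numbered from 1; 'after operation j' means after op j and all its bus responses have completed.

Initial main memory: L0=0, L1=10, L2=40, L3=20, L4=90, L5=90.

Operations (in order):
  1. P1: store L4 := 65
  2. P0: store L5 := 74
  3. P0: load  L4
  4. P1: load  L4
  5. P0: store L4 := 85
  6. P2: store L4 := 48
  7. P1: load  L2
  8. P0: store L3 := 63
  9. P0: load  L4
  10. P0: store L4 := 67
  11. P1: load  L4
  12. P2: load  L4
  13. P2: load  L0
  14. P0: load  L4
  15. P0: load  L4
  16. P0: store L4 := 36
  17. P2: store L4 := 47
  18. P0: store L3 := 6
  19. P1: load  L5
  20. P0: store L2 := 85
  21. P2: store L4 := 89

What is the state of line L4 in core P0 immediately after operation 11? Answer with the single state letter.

state = O

1. P1: store L4 := 65  bus=[BusRdX]  L4: P0=I P1=M P2=I  mem[L4]=90
2. P0: store L5 := 74  bus=[BusRdX]  L5: P0=M P1=I P2=I  mem[L5]=90
3. P0: load  L4  bus=[BusRd]  L4: P0=S P1=O P2=I  mem[L4]=90
4. P1: load  L4  bus=[-]  L4: P0=S P1=O P2=I  mem[L4]=90
5. P0: store L4 := 85  bus=[BusUpgr,Flush]  L4: P0=M P1=I P2=I  mem[L4]=65
6. P2: store L4 := 48  bus=[BusRdX,Flush]  L4: P0=I P1=I P2=M  mem[L4]=85
7. P1: load  L2  bus=[BusRd]  L2: P0=I P1=E P2=I  mem[L2]=40
8. P0: store L3 := 63  bus=[BusRdX]  L3: P0=M P1=I P2=I  mem[L3]=20
9. P0: load  L4  bus=[BusRd]  L4: P0=S P1=I P2=O  mem[L4]=85
10. P0: store L4 := 67  bus=[BusUpgr,Flush]  L4: P0=M P1=I P2=I  mem[L4]=48
11. P1: load  L4  bus=[BusRd]  L4: P0=O P1=S P2=I  mem[L4]=48
12. P2: load  L4  bus=[BusRd]  L4: P0=O P1=S P2=S  mem[L4]=48
13. P2: load  L0  bus=[BusRd]  L0: P0=I P1=I P2=E  mem[L0]=0
14. P0: load  L4  bus=[-]  L4: P0=O P1=S P2=S  mem[L4]=48
15. P0: load  L4  bus=[-]  L4: P0=O P1=S P2=S  mem[L4]=48
16. P0: store L4 := 36  bus=[BusUpgr]  L4: P0=M P1=I P2=I  mem[L4]=48
17. P2: store L4 := 47  bus=[BusRdX,Flush]  L4: P0=I P1=I P2=M  mem[L4]=36
18. P0: store L3 := 6  bus=[-]  L3: P0=M P1=I P2=I  mem[L3]=20
19. P1: load  L5  bus=[BusRd]  L5: P0=O P1=S P2=I  mem[L5]=90
20. P0: store L2 := 85  bus=[BusRdX]  L2: P0=M P1=I P2=I  mem[L2]=40
21. P2: store L4 := 89  bus=[-]  L4: P0=I P1=I P2=M  mem[L4]=36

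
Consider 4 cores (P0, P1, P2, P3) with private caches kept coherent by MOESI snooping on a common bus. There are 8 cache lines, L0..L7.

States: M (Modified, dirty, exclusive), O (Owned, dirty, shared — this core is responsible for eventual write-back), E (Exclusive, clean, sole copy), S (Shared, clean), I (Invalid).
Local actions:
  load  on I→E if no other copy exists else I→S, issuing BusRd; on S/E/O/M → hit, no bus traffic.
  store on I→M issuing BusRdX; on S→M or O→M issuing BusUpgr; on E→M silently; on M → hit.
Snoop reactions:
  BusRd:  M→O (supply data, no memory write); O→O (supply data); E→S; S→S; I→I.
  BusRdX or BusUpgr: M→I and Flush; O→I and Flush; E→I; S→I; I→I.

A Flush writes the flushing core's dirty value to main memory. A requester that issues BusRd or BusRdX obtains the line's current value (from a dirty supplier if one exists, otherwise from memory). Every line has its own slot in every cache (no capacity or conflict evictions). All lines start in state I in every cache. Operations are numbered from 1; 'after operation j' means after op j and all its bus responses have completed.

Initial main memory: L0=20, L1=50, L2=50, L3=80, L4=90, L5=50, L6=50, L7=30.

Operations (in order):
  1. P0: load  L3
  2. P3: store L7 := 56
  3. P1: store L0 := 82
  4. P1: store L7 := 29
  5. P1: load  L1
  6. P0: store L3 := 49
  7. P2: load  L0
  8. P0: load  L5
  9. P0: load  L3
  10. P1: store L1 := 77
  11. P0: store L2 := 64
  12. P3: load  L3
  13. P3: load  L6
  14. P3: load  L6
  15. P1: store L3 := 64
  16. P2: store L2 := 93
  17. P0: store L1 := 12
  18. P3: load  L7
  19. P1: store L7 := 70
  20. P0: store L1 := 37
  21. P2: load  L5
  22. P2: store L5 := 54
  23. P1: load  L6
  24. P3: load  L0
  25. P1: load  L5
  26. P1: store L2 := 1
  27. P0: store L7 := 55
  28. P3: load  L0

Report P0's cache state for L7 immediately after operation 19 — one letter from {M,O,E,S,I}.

1. P0: load  L3  bus=[BusRd]  L3: P0=E P1=I P2=I P3=I  mem[L3]=80
2. P3: store L7 := 56  bus=[BusRdX]  L7: P0=I P1=I P2=I P3=M  mem[L7]=30
3. P1: store L0 := 82  bus=[BusRdX]  L0: P0=I P1=M P2=I P3=I  mem[L0]=20
4. P1: store L7 := 29  bus=[BusRdX,Flush]  L7: P0=I P1=M P2=I P3=I  mem[L7]=56
5. P1: load  L1  bus=[BusRd]  L1: P0=I P1=E P2=I P3=I  mem[L1]=50
6. P0: store L3 := 49  bus=[-]  L3: P0=M P1=I P2=I P3=I  mem[L3]=80
7. P2: load  L0  bus=[BusRd]  L0: P0=I P1=O P2=S P3=I  mem[L0]=20
8. P0: load  L5  bus=[BusRd]  L5: P0=E P1=I P2=I P3=I  mem[L5]=50
9. P0: load  L3  bus=[-]  L3: P0=M P1=I P2=I P3=I  mem[L3]=80
10. P1: store L1 := 77  bus=[-]  L1: P0=I P1=M P2=I P3=I  mem[L1]=50
11. P0: store L2 := 64  bus=[BusRdX]  L2: P0=M P1=I P2=I P3=I  mem[L2]=50
12. P3: load  L3  bus=[BusRd]  L3: P0=O P1=I P2=I P3=S  mem[L3]=80
13. P3: load  L6  bus=[BusRd]  L6: P0=I P1=I P2=I P3=E  mem[L6]=50
14. P3: load  L6  bus=[-]  L6: P0=I P1=I P2=I P3=E  mem[L6]=50
15. P1: store L3 := 64  bus=[BusRdX,Flush]  L3: P0=I P1=M P2=I P3=I  mem[L3]=49
16. P2: store L2 := 93  bus=[BusRdX,Flush]  L2: P0=I P1=I P2=M P3=I  mem[L2]=64
17. P0: store L1 := 12  bus=[BusRdX,Flush]  L1: P0=M P1=I P2=I P3=I  mem[L1]=77
18. P3: load  L7  bus=[BusRd]  L7: P0=I P1=O P2=I P3=S  mem[L7]=56
19. P1: store L7 := 70  bus=[BusUpgr]  L7: P0=I P1=M P2=I P3=I  mem[L7]=56
20. P0: store L1 := 37  bus=[-]  L1: P0=M P1=I P2=I P3=I  mem[L1]=77
21. P2: load  L5  bus=[BusRd]  L5: P0=S P1=I P2=S P3=I  mem[L5]=50
22. P2: store L5 := 54  bus=[BusUpgr]  L5: P0=I P1=I P2=M P3=I  mem[L5]=50
23. P1: load  L6  bus=[BusRd]  L6: P0=I P1=S P2=I P3=S  mem[L6]=50
24. P3: load  L0  bus=[BusRd]  L0: P0=I P1=O P2=S P3=S  mem[L0]=20
25. P1: load  L5  bus=[BusRd]  L5: P0=I P1=S P2=O P3=I  mem[L5]=50
26. P1: store L2 := 1  bus=[BusRdX,Flush]  L2: P0=I P1=M P2=I P3=I  mem[L2]=93
27. P0: store L7 := 55  bus=[BusRdX,Flush]  L7: P0=M P1=I P2=I P3=I  mem[L7]=70
28. P3: load  L0  bus=[-]  L0: P0=I P1=O P2=S P3=S  mem[L0]=20

state = I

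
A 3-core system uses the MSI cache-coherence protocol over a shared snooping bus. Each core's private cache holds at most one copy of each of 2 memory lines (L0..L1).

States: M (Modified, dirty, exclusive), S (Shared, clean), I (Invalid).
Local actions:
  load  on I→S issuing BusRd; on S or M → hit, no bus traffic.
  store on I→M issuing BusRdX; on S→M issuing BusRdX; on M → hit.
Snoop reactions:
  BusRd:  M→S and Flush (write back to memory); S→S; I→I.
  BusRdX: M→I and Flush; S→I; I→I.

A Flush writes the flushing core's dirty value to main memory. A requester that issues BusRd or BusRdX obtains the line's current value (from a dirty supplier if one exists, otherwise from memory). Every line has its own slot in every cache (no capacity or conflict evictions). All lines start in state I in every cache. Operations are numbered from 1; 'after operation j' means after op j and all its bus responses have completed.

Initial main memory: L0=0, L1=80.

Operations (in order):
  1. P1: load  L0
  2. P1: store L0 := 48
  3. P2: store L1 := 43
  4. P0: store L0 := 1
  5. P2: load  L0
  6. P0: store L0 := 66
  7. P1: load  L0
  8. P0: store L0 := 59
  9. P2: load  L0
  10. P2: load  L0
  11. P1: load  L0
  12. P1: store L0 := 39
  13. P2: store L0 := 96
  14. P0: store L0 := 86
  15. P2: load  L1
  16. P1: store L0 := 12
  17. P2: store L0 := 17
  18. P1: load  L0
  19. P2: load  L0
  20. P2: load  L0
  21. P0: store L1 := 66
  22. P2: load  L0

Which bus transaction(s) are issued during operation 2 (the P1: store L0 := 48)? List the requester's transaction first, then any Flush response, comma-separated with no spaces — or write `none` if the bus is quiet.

[1] P1: load  L0 | P0:I, P1:S(0), P2:I | bus: BusRd
[2] P1: store L0 := 48 | P0:I, P1:M(48), P2:I | bus: BusRdX
[3] P2: store L1 := 43 | P0:I, P1:I, P2:M(43) | bus: BusRdX
[4] P0: store L0 := 1 | P0:M(1), P1:I, P2:I | bus: BusRdX,Flush
[5] P2: load  L0 | P0:S(1), P1:I, P2:S(1) | bus: BusRd,Flush
[6] P0: store L0 := 66 | P0:M(66), P1:I, P2:I | bus: BusRdX
[7] P1: load  L0 | P0:S(66), P1:S(66), P2:I | bus: BusRd,Flush
[8] P0: store L0 := 59 | P0:M(59), P1:I, P2:I | bus: BusRdX
[9] P2: load  L0 | P0:S(59), P1:I, P2:S(59) | bus: BusRd,Flush
[10] P2: load  L0 | P0:S(59), P1:I, P2:S(59) | bus: none
[11] P1: load  L0 | P0:S(59), P1:S(59), P2:S(59) | bus: BusRd
[12] P1: store L0 := 39 | P0:I, P1:M(39), P2:I | bus: BusRdX
[13] P2: store L0 := 96 | P0:I, P1:I, P2:M(96) | bus: BusRdX,Flush
[14] P0: store L0 := 86 | P0:M(86), P1:I, P2:I | bus: BusRdX,Flush
[15] P2: load  L1 | P0:I, P1:I, P2:M(43) | bus: none
[16] P1: store L0 := 12 | P0:I, P1:M(12), P2:I | bus: BusRdX,Flush
[17] P2: store L0 := 17 | P0:I, P1:I, P2:M(17) | bus: BusRdX,Flush
[18] P1: load  L0 | P0:I, P1:S(17), P2:S(17) | bus: BusRd,Flush
[19] P2: load  L0 | P0:I, P1:S(17), P2:S(17) | bus: none
[20] P2: load  L0 | P0:I, P1:S(17), P2:S(17) | bus: none
[21] P0: store L1 := 66 | P0:M(66), P1:I, P2:I | bus: BusRdX,Flush
[22] P2: load  L0 | P0:I, P1:S(17), P2:S(17) | bus: none

bus = BusRdX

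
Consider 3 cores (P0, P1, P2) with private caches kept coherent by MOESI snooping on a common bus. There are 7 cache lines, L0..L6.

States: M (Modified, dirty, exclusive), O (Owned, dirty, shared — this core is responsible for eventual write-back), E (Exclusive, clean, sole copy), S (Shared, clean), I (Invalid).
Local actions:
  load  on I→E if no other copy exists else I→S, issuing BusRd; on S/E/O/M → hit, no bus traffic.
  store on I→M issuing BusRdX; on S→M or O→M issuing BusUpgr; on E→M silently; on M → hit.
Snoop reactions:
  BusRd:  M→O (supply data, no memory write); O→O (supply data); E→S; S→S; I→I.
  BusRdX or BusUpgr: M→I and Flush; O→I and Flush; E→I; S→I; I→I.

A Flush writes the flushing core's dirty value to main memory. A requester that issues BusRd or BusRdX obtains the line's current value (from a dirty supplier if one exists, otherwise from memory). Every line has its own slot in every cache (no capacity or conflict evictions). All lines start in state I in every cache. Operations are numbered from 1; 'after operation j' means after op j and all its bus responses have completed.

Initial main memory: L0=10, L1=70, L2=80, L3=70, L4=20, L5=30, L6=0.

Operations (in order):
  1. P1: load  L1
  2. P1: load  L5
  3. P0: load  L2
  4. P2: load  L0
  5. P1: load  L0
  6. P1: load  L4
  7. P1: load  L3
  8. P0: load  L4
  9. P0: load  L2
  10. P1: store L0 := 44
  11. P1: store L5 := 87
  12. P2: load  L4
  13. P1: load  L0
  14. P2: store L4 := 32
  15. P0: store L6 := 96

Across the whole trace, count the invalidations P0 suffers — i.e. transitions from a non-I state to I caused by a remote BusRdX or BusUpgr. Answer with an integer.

1. P1: load  L1  bus=[BusRd]  L1: P0=I P1=E P2=I  mem[L1]=70
2. P1: load  L5  bus=[BusRd]  L5: P0=I P1=E P2=I  mem[L5]=30
3. P0: load  L2  bus=[BusRd]  L2: P0=E P1=I P2=I  mem[L2]=80
4. P2: load  L0  bus=[BusRd]  L0: P0=I P1=I P2=E  mem[L0]=10
5. P1: load  L0  bus=[BusRd]  L0: P0=I P1=S P2=S  mem[L0]=10
6. P1: load  L4  bus=[BusRd]  L4: P0=I P1=E P2=I  mem[L4]=20
7. P1: load  L3  bus=[BusRd]  L3: P0=I P1=E P2=I  mem[L3]=70
8. P0: load  L4  bus=[BusRd]  L4: P0=S P1=S P2=I  mem[L4]=20
9. P0: load  L2  bus=[-]  L2: P0=E P1=I P2=I  mem[L2]=80
10. P1: store L0 := 44  bus=[BusUpgr]  L0: P0=I P1=M P2=I  mem[L0]=10
11. P1: store L5 := 87  bus=[-]  L5: P0=I P1=M P2=I  mem[L5]=30
12. P2: load  L4  bus=[BusRd]  L4: P0=S P1=S P2=S  mem[L4]=20
13. P1: load  L0  bus=[-]  L0: P0=I P1=M P2=I  mem[L0]=10
14. P2: store L4 := 32  bus=[BusUpgr]  L4: P0=I P1=I P2=M  mem[L4]=20
15. P0: store L6 := 96  bus=[BusRdX]  L6: P0=M P1=I P2=I  mem[L6]=0

invalidations = 1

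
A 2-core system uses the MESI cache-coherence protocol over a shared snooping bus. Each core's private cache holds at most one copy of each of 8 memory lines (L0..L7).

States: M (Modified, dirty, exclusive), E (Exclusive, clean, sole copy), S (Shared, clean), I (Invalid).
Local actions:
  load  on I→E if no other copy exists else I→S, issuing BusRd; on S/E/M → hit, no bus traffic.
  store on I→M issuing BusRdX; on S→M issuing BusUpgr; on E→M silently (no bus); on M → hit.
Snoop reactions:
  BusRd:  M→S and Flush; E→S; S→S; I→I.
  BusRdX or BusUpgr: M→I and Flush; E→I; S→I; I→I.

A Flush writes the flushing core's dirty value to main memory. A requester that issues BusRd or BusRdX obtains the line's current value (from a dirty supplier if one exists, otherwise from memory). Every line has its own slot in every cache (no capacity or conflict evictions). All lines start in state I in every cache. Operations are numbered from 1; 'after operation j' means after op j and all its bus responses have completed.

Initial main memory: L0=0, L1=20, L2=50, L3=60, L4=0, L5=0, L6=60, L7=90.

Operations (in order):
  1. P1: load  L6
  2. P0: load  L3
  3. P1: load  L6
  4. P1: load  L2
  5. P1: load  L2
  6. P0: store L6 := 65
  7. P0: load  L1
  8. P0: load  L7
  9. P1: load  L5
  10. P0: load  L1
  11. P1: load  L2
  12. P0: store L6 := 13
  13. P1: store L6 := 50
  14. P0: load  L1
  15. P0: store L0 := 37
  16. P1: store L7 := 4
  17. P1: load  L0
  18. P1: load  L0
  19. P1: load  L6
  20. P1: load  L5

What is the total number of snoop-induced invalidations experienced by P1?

[1] P1: load  L6 | P0:I, P1:E(60) | bus: BusRd
[2] P0: load  L3 | P0:E(60), P1:I | bus: BusRd
[3] P1: load  L6 | P0:I, P1:E(60) | bus: none
[4] P1: load  L2 | P0:I, P1:E(50) | bus: BusRd
[5] P1: load  L2 | P0:I, P1:E(50) | bus: none
[6] P0: store L6 := 65 | P0:M(65), P1:I | bus: BusRdX
[7] P0: load  L1 | P0:E(20), P1:I | bus: BusRd
[8] P0: load  L7 | P0:E(90), P1:I | bus: BusRd
[9] P1: load  L5 | P0:I, P1:E(0) | bus: BusRd
[10] P0: load  L1 | P0:E(20), P1:I | bus: none
[11] P1: load  L2 | P0:I, P1:E(50) | bus: none
[12] P0: store L6 := 13 | P0:M(13), P1:I | bus: none
[13] P1: store L6 := 50 | P0:I, P1:M(50) | bus: BusRdX,Flush
[14] P0: load  L1 | P0:E(20), P1:I | bus: none
[15] P0: store L0 := 37 | P0:M(37), P1:I | bus: BusRdX
[16] P1: store L7 := 4 | P0:I, P1:M(4) | bus: BusRdX
[17] P1: load  L0 | P0:S(37), P1:S(37) | bus: BusRd,Flush
[18] P1: load  L0 | P0:S(37), P1:S(37) | bus: none
[19] P1: load  L6 | P0:I, P1:M(50) | bus: none
[20] P1: load  L5 | P0:I, P1:E(0) | bus: none

invalidations = 1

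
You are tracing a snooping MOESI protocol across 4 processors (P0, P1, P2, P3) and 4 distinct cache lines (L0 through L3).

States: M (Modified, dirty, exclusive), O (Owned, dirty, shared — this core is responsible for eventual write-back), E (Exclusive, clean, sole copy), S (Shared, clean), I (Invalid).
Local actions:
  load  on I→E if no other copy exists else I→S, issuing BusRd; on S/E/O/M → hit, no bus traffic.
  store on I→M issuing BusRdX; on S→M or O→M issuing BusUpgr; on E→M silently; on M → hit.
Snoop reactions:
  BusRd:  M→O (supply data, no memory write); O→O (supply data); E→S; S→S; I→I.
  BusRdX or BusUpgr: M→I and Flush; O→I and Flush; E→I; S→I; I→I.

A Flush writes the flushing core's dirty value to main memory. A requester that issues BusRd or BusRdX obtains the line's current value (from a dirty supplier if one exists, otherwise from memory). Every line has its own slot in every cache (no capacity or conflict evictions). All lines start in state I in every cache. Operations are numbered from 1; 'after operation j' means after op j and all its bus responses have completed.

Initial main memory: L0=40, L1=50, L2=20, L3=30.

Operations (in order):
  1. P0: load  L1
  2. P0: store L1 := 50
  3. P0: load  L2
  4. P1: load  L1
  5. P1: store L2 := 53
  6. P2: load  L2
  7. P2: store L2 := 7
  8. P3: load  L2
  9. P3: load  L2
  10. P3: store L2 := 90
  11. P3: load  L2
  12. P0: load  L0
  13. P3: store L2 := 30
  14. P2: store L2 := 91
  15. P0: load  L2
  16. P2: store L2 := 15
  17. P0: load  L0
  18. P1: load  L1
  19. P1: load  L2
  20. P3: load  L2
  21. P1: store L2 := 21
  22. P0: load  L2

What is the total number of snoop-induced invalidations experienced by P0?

invalidations = 2

1. P0: load  L1  bus=[BusRd]  L1: P0=E P1=I P2=I P3=I  mem[L1]=50
2. P0: store L1 := 50  bus=[-]  L1: P0=M P1=I P2=I P3=I  mem[L1]=50
3. P0: load  L2  bus=[BusRd]  L2: P0=E P1=I P2=I P3=I  mem[L2]=20
4. P1: load  L1  bus=[BusRd]  L1: P0=O P1=S P2=I P3=I  mem[L1]=50
5. P1: store L2 := 53  bus=[BusRdX]  L2: P0=I P1=M P2=I P3=I  mem[L2]=20
6. P2: load  L2  bus=[BusRd]  L2: P0=I P1=O P2=S P3=I  mem[L2]=20
7. P2: store L2 := 7  bus=[BusUpgr,Flush]  L2: P0=I P1=I P2=M P3=I  mem[L2]=53
8. P3: load  L2  bus=[BusRd]  L2: P0=I P1=I P2=O P3=S  mem[L2]=53
9. P3: load  L2  bus=[-]  L2: P0=I P1=I P2=O P3=S  mem[L2]=53
10. P3: store L2 := 90  bus=[BusUpgr,Flush]  L2: P0=I P1=I P2=I P3=M  mem[L2]=7
11. P3: load  L2  bus=[-]  L2: P0=I P1=I P2=I P3=M  mem[L2]=7
12. P0: load  L0  bus=[BusRd]  L0: P0=E P1=I P2=I P3=I  mem[L0]=40
13. P3: store L2 := 30  bus=[-]  L2: P0=I P1=I P2=I P3=M  mem[L2]=7
14. P2: store L2 := 91  bus=[BusRdX,Flush]  L2: P0=I P1=I P2=M P3=I  mem[L2]=30
15. P0: load  L2  bus=[BusRd]  L2: P0=S P1=I P2=O P3=I  mem[L2]=30
16. P2: store L2 := 15  bus=[BusUpgr]  L2: P0=I P1=I P2=M P3=I  mem[L2]=30
17. P0: load  L0  bus=[-]  L0: P0=E P1=I P2=I P3=I  mem[L0]=40
18. P1: load  L1  bus=[-]  L1: P0=O P1=S P2=I P3=I  mem[L1]=50
19. P1: load  L2  bus=[BusRd]  L2: P0=I P1=S P2=O P3=I  mem[L2]=30
20. P3: load  L2  bus=[BusRd]  L2: P0=I P1=S P2=O P3=S  mem[L2]=30
21. P1: store L2 := 21  bus=[BusUpgr,Flush]  L2: P0=I P1=M P2=I P3=I  mem[L2]=15
22. P0: load  L2  bus=[BusRd]  L2: P0=S P1=O P2=I P3=I  mem[L2]=15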